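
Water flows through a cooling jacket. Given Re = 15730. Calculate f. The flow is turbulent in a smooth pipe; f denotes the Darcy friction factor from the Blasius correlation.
Formula: f = \frac{0.316}{Re^{0.25}}
f = 0.316/15730^0.25 = 0.02822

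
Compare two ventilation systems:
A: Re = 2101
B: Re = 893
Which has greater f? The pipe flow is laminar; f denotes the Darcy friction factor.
f(A) = 0.03046, f(B) = 0.07167. Answer: B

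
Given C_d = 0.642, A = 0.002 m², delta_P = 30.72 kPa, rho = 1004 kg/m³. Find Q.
Formula: Q = C_d A \sqrt{\frac{2 \Delta P}{\rho}}
Q = 0.642·0.002·√(2·(30.72·1000)/1004)·1000 = 10.04 L/s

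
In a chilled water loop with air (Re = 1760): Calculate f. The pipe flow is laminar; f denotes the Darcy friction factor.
Formula: f = \frac{64}{Re}
f = 64/1760 = 0.03636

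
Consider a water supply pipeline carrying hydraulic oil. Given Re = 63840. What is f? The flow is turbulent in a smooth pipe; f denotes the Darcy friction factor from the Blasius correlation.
Formula: f = \frac{0.316}{Re^{0.25}}
f = 0.316/63840^0.25 = 0.01988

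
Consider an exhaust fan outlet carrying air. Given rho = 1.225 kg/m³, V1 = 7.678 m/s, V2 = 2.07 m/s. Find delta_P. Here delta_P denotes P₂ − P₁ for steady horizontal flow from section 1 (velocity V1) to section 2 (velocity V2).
Formula: \Delta P = \frac{1}{2} \rho (V_1^2 - V_2^2)
delta_P = 0.5·1.225·(7.678² − 2.07²)/1000 = 0.03348 kPa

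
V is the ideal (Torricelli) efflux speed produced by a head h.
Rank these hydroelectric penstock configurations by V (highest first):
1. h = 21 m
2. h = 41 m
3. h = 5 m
Case 1: V = 20.3 m/s
Case 2: V = 28.36 m/s
Case 3: V = 9.905 m/s
Ranking (highest first): 2, 1, 3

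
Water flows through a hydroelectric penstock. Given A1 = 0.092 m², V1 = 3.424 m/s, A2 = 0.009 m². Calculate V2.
Formula: V_2 = \frac{A_1 V_1}{A_2}
V2 = 0.092·3.424/0.009 = 35 m/s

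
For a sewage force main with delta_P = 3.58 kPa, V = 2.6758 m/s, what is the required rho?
Formula: V = \sqrt{\frac{2 \Delta P}{\rho}}
Substituting knowns: 2.6758 = √(2·(3.58·1000)/rho)
Solving for rho: rho = 2·(3.58·1000)/2.6758² = 1000 kg/m³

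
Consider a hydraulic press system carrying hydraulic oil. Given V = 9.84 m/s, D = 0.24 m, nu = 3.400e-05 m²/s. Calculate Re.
Formula: Re = \frac{V D}{\nu}
Re = 9.84·0.24/3.400e-05 = 69459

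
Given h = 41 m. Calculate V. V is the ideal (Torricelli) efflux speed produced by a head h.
Formula: V = \sqrt{2 g h}
V = √(2·9.81·41) = 28.36 m/s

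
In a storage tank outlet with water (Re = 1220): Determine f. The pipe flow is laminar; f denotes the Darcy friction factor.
Formula: f = \frac{64}{Re}
f = 64/1220 = 0.05246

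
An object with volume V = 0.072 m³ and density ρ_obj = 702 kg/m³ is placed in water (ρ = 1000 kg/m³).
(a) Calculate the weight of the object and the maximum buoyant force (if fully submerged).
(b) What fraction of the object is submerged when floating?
(a) W=rho_obj*g*V=702*9.81*0.072=495.8 N; F_B(max)=rho*g*V=1000*9.81*0.072=706.3 N
(b) Floating fraction=rho_obj/rho=702/1000=0.702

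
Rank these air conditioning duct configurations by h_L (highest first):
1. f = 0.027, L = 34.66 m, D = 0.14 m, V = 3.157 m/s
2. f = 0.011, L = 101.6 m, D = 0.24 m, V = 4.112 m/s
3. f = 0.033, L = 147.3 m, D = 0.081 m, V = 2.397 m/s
Case 1: h_L = 3.396 m
Case 2: h_L = 4.013 m
Case 3: h_L = 17.57 m
Ranking (highest first): 3, 2, 1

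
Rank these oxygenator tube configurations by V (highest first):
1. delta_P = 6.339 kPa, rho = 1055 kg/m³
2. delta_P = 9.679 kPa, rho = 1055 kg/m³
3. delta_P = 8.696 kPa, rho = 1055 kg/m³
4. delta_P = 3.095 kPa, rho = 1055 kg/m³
Case 1: V = 3.467 m/s
Case 2: V = 4.284 m/s
Case 3: V = 4.06 m/s
Case 4: V = 2.422 m/s
Ranking (highest first): 2, 3, 1, 4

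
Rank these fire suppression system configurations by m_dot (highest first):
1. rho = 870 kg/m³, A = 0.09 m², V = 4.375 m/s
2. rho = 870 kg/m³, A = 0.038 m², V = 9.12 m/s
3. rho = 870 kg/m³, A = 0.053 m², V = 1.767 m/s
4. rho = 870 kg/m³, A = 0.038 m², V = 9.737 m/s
Case 1: m_dot = 342.6 kg/s
Case 2: m_dot = 301.5 kg/s
Case 3: m_dot = 81.48 kg/s
Case 4: m_dot = 321.9 kg/s
Ranking (highest first): 1, 4, 2, 3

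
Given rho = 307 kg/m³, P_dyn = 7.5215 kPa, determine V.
Formula: P_{dyn} = \frac{1}{2} \rho V^2
Substituting knowns: 7.5215 = 0.5·307·V²/1000
Solving for V: V = √(2·(7.5215·1000)/307) = 7 m/s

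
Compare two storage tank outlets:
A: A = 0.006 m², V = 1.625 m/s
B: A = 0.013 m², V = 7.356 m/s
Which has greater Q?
Q(A) = 9.75 L/s, Q(B) = 95.63 L/s. Answer: B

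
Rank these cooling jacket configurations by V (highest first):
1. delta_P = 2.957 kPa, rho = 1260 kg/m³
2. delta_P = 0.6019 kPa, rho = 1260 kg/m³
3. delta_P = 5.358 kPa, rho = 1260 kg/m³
Case 1: V = 2.166 m/s
Case 2: V = 0.9774 m/s
Case 3: V = 2.916 m/s
Ranking (highest first): 3, 1, 2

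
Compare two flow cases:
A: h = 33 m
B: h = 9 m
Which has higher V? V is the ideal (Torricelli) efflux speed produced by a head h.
V(A) = 25.45 m/s, V(B) = 13.29 m/s. Answer: A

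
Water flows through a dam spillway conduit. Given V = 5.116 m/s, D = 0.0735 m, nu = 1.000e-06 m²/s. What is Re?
Formula: Re = \frac{V D}{\nu}
Re = 5.116·0.0735/1.000e-06 = 376026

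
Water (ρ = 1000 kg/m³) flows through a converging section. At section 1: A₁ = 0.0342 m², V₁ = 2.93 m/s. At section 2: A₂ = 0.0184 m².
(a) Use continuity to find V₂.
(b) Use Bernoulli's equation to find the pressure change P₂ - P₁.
(a) Continuity: A₁V₁=A₂V₂ -> V₂=A₁V₁/A₂=0.0342*2.93/0.0184=5.45 m/s
(b) Bernoulli: P₂-P₁=0.5*rho*(V₁^2-V₂^2)/1000=0.5*1000*(2.93^2-5.45^2)/1000=-10.56 kPa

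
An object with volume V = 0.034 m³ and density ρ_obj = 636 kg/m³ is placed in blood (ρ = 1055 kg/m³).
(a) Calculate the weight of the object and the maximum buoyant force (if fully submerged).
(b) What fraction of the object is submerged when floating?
(a) W=rho_obj*g*V=636*9.81*0.034=212.1 N; F_B(max)=rho*g*V=1055*9.81*0.034=351.9 N
(b) Floating fraction=rho_obj/rho=636/1055=0.603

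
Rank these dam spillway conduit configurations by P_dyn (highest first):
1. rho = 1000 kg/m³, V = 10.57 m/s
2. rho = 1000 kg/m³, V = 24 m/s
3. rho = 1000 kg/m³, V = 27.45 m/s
Case 1: P_dyn = 55.86 kPa
Case 2: P_dyn = 288 kPa
Case 3: P_dyn = 376.8 kPa
Ranking (highest first): 3, 2, 1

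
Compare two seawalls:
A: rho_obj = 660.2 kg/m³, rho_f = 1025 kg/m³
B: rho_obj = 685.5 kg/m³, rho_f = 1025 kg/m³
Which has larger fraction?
fraction(A) = 0.6441, fraction(B) = 0.6688. Answer: B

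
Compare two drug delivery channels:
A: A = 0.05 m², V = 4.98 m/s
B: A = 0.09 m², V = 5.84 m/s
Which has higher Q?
Q(A) = 249 L/s, Q(B) = 525.6 L/s. Answer: B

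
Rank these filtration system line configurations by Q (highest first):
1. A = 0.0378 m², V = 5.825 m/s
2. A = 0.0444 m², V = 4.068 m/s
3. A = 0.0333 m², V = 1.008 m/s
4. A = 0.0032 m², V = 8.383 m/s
Case 1: Q = 220.2 L/s
Case 2: Q = 180.6 L/s
Case 3: Q = 33.57 L/s
Case 4: Q = 26.83 L/s
Ranking (highest first): 1, 2, 3, 4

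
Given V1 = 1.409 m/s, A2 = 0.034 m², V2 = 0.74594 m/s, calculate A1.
Formula: V_2 = \frac{A_1 V_1}{A_2}
Substituting knowns: 0.74594 = A1·1.409/0.034
Solving for A1: A1 = 0.74594·0.034/1.409 = 0.018 m²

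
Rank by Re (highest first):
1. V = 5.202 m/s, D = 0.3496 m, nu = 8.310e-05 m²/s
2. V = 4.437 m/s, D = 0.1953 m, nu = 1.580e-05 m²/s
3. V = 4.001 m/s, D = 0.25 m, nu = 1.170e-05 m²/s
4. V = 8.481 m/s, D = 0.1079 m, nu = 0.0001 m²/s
Case 1: Re = 21885
Case 2: Re = 54845
Case 3: Re = 85491
Case 4: Re = 9151
Ranking (highest first): 3, 2, 1, 4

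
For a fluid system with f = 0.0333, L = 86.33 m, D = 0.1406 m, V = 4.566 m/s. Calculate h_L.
Formula: h_L = f \frac{L}{D} \frac{V^2}{2g}
h_L = 0.0333·(86.33/0.1406)·4.566²/(2·9.81) = 21.73 m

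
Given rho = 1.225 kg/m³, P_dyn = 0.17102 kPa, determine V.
Formula: P_{dyn} = \frac{1}{2} \rho V^2
Substituting knowns: 0.17102 = 0.5·1.225·V²/1000
Solving for V: V = √(2·(0.17102·1000)/1.225) = 16.71 m/s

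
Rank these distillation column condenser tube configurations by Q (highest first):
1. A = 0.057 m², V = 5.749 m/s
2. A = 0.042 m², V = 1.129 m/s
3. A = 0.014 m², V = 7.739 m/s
Case 1: Q = 327.7 L/s
Case 2: Q = 47.42 L/s
Case 3: Q = 108.3 L/s
Ranking (highest first): 1, 3, 2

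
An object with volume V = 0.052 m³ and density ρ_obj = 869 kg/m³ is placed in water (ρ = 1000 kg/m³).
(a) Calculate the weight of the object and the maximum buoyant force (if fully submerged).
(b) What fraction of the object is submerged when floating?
(a) W=rho_obj*g*V=869*9.81*0.052=443.3 N; F_B(max)=rho*g*V=1000*9.81*0.052=510.1 N
(b) Floating fraction=rho_obj/rho=869/1000=0.869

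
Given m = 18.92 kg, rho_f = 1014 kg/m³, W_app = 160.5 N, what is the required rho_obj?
Formula: W_{app} = mg\left(1 - \frac{\rho_f}{\rho_{obj}}\right)
Substituting knowns: 160.5 = 18.92·9.81·(1 − 1014/rho_obj)
Solving for rho_obj: rho_obj = 1014/(1 − 160.5/(18.92·9.81)) = 7497 kg/m³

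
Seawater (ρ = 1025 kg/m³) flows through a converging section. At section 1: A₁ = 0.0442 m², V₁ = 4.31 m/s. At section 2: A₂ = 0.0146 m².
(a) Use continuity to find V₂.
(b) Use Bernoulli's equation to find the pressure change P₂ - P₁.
(a) Continuity: A₁V₁=A₂V₂ -> V₂=A₁V₁/A₂=0.0442*4.31/0.0146=13.05 m/s
(b) Bernoulli: P₂-P₁=0.5*rho*(V₁^2-V₂^2)/1000=0.5*1025*(4.31^2-13.05^2)/1000=-77.76 kPa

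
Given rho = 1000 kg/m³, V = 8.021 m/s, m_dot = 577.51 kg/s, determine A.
Formula: \dot{m} = \rho A V
Substituting knowns: 577.51 = 1000·A·8.021
Solving for A: A = 577.51/(1000·8.021) = 0.072 m²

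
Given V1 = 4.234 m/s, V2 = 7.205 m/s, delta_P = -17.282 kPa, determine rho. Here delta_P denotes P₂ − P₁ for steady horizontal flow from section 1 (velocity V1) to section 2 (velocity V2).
Formula: \Delta P = \frac{1}{2} \rho (V_1^2 - V_2^2)
Substituting knowns: -17.282 = 0.5·rho·(4.234² − 7.205²)/1000
Solving for rho: rho = 2·(-17.282·1000)/(4.234² − 7.205²) = 1017 kg/m³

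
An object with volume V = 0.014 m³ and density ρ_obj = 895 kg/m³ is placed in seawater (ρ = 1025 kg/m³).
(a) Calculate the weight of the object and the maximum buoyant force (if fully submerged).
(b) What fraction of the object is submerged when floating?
(a) W=rho_obj*g*V=895*9.81*0.014=122.9 N; F_B(max)=rho*g*V=1025*9.81*0.014=140.8 N
(b) Floating fraction=rho_obj/rho=895/1025=0.873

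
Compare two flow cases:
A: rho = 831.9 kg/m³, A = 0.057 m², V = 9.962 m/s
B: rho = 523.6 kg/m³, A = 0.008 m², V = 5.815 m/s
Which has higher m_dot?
m_dot(A) = 472.4 kg/s, m_dot(B) = 24.36 kg/s. Answer: A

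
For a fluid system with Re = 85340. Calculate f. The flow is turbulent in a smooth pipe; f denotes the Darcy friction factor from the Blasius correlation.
Formula: f = \frac{0.316}{Re^{0.25}}
f = 0.316/85340^0.25 = 0.01849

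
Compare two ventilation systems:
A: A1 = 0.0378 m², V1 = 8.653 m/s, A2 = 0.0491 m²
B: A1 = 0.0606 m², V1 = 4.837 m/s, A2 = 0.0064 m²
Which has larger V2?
V2(A) = 6.662 m/s, V2(B) = 45.8 m/s. Answer: B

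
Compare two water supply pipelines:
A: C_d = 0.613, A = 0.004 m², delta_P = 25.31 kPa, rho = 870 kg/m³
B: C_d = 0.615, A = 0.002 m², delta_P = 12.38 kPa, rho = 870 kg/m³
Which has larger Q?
Q(A) = 18.7 L/s, Q(B) = 6.562 L/s. Answer: A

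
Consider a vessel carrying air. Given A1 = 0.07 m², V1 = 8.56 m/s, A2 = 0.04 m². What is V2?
Formula: V_2 = \frac{A_1 V_1}{A_2}
V2 = 0.07·8.56/0.04 = 14.98 m/s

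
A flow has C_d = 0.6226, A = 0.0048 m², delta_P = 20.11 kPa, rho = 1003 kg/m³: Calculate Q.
Formula: Q = C_d A \sqrt{\frac{2 \Delta P}{\rho}}
Q = 0.6226·0.0048·√(2·(20.11·1000)/1003)·1000 = 18.92 L/s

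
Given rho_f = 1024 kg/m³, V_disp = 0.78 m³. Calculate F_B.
Formula: F_B = \rho_f g V_{disp}
F_B = 1024·9.81·0.78 = 7835 N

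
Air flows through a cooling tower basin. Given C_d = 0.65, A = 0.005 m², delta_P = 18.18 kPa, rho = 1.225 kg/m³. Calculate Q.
Formula: Q = C_d A \sqrt{\frac{2 \Delta P}{\rho}}
Q = 0.65·0.005·√(2·(18.18·1000)/1.225)·1000 = 559.9 L/s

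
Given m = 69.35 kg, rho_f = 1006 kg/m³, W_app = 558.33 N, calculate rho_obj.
Formula: W_{app} = mg\left(1 - \frac{\rho_f}{\rho_{obj}}\right)
Substituting knowns: 558.33 = 69.35·9.81·(1 − 1006/rho_obj)
Solving for rho_obj: rho_obj = 1006/(1 − 558.33/(69.35·9.81)) = 5610 kg/m³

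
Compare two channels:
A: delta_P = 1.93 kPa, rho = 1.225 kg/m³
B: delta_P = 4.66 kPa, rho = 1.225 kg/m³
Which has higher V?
V(A) = 56.13 m/s, V(B) = 87.22 m/s. Answer: B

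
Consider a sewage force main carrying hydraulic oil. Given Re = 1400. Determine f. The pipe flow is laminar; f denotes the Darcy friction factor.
Formula: f = \frac{64}{Re}
f = 64/1400 = 0.04571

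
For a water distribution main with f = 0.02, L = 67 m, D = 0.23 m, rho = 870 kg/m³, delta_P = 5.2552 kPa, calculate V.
Formula: \Delta P = f \frac{L}{D} \frac{\rho V^2}{2}
Substituting knowns: 5.2552 = 0.02·(67/0.23)·0.5·870·V²/1000
Solving for V: V = √((5.2552·1000)/(0.02·(67/0.23)·0.5·870)) = 1.44 m/s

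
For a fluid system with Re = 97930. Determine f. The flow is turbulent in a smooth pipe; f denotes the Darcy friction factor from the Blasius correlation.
Formula: f = \frac{0.316}{Re^{0.25}}
f = 0.316/97930^0.25 = 0.01786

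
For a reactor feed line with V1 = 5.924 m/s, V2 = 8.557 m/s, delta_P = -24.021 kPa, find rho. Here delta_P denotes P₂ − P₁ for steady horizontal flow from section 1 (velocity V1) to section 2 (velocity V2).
Formula: \Delta P = \frac{1}{2} \rho (V_1^2 - V_2^2)
Substituting knowns: -24.021 = 0.5·rho·(5.924² − 8.557²)/1000
Solving for rho: rho = 2·(-24.021·1000)/(5.924² − 8.557²) = 1260 kg/m³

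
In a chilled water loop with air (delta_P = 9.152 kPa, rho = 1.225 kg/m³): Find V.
Formula: V = \sqrt{\frac{2 \Delta P}{\rho}}
V = √(2·(9.152·1000)/1.225) = 122.2 m/s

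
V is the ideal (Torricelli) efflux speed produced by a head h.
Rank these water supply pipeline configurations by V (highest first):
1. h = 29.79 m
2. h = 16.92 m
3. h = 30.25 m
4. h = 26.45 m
Case 1: V = 24.18 m/s
Case 2: V = 18.22 m/s
Case 3: V = 24.36 m/s
Case 4: V = 22.78 m/s
Ranking (highest first): 3, 1, 4, 2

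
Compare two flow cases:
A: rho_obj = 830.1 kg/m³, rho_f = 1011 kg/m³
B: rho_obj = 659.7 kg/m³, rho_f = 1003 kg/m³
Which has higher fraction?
fraction(A) = 0.8211, fraction(B) = 0.6577. Answer: A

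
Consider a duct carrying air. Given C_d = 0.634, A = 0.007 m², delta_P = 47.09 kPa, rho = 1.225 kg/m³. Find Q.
Formula: Q = C_d A \sqrt{\frac{2 \Delta P}{\rho}}
Q = 0.634·0.007·√(2·(47.09·1000)/1.225)·1000 = 1231 L/s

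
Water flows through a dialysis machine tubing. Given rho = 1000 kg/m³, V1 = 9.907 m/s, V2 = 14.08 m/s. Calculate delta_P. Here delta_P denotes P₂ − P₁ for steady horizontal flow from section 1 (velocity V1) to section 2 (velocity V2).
Formula: \Delta P = \frac{1}{2} \rho (V_1^2 - V_2^2)
delta_P = 0.5·1000·(9.907² − 14.08²)/1000 = -50.05 kPa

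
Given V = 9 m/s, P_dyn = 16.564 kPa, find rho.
Formula: P_{dyn} = \frac{1}{2} \rho V^2
Substituting knowns: 16.564 = 0.5·rho·9²/1000
Solving for rho: rho = 2·(16.564·1000)/9² = 409 kg/m³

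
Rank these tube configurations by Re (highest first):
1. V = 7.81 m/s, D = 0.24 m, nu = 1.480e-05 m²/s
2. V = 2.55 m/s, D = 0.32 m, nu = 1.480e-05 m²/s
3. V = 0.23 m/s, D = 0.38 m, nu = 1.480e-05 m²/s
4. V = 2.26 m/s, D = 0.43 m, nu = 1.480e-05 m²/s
Case 1: Re = 126649
Case 2: Re = 55135
Case 3: Re = 5905
Case 4: Re = 65662
Ranking (highest first): 1, 4, 2, 3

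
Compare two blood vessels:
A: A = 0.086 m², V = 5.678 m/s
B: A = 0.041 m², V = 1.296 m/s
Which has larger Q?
Q(A) = 488.3 L/s, Q(B) = 53.14 L/s. Answer: A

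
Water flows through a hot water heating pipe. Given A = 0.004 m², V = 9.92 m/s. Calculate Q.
Formula: Q = A V
Q = 0.004·9.92·1000 = 39.68 L/s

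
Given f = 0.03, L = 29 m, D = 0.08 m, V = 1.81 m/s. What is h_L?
Formula: h_L = f \frac{L}{D} \frac{V^2}{2g}
h_L = 0.03·(29/0.08)·1.81²/(2·9.81) = 1.816 m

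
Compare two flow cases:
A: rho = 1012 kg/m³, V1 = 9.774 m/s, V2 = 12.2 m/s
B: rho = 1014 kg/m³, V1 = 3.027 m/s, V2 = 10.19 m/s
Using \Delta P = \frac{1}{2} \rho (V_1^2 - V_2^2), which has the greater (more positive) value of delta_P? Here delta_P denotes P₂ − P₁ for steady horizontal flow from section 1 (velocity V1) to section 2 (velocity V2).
delta_P(A) = -26.97 kPa, delta_P(B) = -48 kPa. Answer: A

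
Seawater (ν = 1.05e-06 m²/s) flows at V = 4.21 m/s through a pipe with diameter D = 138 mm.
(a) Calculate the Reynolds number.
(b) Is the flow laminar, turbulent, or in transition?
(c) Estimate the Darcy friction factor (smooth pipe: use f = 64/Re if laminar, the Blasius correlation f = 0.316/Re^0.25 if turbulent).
(a) Re = V·D/ν = 4.21·0.138/1.05e-06 = 553310
(b) Flow regime: turbulent (Re > 4000)
(c) Friction factor: f = 0.316/Re^0.25 = 0.316/553310^0.25 = 0.01159 (Blasius is strictly valid for Re ≲ 1e5; used here as the smooth-pipe estimate the problem specifies)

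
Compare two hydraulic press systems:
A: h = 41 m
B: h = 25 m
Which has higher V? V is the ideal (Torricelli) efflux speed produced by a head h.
V(A) = 28.36 m/s, V(B) = 22.15 m/s. Answer: A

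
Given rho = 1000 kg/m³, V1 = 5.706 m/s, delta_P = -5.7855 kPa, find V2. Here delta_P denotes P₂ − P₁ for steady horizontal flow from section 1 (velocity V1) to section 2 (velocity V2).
Formula: \Delta P = \frac{1}{2} \rho (V_1^2 - V_2^2)
Substituting knowns: -5.7855 = 0.5·1000·(5.706² − V2²)/1000
Solving for V2: V2 = √(5.706² − 2·(-5.7855·1000)/1000) = 6.643 m/s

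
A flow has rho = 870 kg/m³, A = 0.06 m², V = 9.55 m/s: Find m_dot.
Formula: \dot{m} = \rho A V
m_dot = 870·0.06·9.55 = 498.5 kg/s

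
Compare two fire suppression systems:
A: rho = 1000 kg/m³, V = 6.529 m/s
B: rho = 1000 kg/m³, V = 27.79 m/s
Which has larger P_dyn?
P_dyn(A) = 21.31 kPa, P_dyn(B) = 386.1 kPa. Answer: B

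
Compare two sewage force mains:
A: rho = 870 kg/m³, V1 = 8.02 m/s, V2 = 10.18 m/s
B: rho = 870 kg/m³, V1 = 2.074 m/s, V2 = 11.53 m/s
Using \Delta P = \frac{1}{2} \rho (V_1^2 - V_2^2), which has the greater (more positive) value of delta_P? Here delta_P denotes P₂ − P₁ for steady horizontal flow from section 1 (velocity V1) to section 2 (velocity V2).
delta_P(A) = -17.1 kPa, delta_P(B) = -55.96 kPa. Answer: A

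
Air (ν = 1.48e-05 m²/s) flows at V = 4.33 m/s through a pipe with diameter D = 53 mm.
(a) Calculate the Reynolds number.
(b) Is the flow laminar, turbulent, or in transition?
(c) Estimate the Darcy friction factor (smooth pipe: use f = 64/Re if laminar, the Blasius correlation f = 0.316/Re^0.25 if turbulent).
(a) Re = V·D/ν = 4.33·0.053/1.48e-05 = 15506
(b) Flow regime: turbulent (Re > 4000)
(c) Friction factor: f = 0.316/Re^0.25 = 0.316/15506^0.25 = 0.02832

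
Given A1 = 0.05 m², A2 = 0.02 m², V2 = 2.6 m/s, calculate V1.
Formula: V_2 = \frac{A_1 V_1}{A_2}
Substituting knowns: 2.6 = 0.05·V1/0.02
Solving for V1: V1 = 2.6·0.02/0.05 = 1.04 m/s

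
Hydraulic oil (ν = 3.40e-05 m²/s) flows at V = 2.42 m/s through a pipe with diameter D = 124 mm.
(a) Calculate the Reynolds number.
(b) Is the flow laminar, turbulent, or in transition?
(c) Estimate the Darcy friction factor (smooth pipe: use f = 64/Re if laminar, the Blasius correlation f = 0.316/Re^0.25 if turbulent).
(a) Re = V·D/ν = 2.42·0.124/3.40e-05 = 8825.9
(b) Flow regime: turbulent (Re > 4000)
(c) Friction factor: f = 0.316/Re^0.25 = 0.316/8825.9^0.25 = 0.0326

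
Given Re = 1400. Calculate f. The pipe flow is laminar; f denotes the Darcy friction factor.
Formula: f = \frac{64}{Re}
f = 64/1400 = 0.04571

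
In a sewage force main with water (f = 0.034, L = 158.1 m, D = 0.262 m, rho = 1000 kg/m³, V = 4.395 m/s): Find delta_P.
Formula: \Delta P = f \frac{L}{D} \frac{\rho V^2}{2}
delta_P = 0.034·(158.1/0.262)·0.5·1000·4.395²/1000 = 198.2 kPa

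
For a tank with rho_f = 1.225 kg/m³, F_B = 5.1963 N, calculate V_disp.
Formula: F_B = \rho_f g V_{disp}
Substituting knowns: 5.1963 = 1.225·9.81·V_disp
Solving for V_disp: V_disp = 5.1963/(1.225·9.81) = 0.4324 m³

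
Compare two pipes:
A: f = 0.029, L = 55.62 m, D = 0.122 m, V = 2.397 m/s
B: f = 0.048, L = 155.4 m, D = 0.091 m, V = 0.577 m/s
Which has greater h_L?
h_L(A) = 3.872 m, h_L(B) = 1.391 m. Answer: A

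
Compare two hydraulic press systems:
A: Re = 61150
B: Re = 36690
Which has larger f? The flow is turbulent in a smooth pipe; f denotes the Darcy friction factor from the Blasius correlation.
f(A) = 0.02009, f(B) = 0.02283. Answer: B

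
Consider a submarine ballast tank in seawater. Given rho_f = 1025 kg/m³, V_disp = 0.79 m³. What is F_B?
Formula: F_B = \rho_f g V_{disp}
F_B = 1025·9.81·0.79 = 7944 N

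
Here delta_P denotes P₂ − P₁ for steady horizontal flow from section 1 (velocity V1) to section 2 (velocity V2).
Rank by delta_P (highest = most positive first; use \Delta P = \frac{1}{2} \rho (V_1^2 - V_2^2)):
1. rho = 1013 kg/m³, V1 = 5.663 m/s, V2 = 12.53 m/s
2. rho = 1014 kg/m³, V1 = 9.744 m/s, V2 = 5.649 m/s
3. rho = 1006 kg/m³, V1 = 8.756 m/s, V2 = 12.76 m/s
Case 1: delta_P = -63.28 kPa
Case 2: delta_P = 31.96 kPa
Case 3: delta_P = -43.33 kPa
Ranking (highest first): 2, 3, 1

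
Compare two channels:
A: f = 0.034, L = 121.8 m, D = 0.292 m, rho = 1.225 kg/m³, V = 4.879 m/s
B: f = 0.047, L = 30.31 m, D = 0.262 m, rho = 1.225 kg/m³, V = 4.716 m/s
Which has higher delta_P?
delta_P(A) = 0.2068 kPa, delta_P(B) = 0.07407 kPa. Answer: A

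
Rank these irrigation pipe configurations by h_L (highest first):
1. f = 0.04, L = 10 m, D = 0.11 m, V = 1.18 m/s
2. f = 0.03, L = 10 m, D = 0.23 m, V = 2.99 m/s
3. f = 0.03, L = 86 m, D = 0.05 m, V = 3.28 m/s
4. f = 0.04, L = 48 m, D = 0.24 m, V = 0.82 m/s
Case 1: h_L = 0.2581 m
Case 2: h_L = 0.5943 m
Case 3: h_L = 28.29 m
Case 4: h_L = 0.2742 m
Ranking (highest first): 3, 2, 4, 1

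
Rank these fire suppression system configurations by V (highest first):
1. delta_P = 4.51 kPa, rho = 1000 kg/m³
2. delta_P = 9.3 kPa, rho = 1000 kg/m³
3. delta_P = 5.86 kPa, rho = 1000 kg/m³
Case 1: V = 3.003 m/s
Case 2: V = 4.313 m/s
Case 3: V = 3.423 m/s
Ranking (highest first): 2, 3, 1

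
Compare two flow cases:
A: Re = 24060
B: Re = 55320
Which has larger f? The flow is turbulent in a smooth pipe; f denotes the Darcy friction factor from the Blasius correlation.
f(A) = 0.02537, f(B) = 0.0206. Answer: A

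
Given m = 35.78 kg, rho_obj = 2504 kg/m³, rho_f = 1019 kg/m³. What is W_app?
Formula: W_{app} = mg\left(1 - \frac{\rho_f}{\rho_{obj}}\right)
W_app = 35.78·9.81·(1 − 1019/2504) = 208.2 N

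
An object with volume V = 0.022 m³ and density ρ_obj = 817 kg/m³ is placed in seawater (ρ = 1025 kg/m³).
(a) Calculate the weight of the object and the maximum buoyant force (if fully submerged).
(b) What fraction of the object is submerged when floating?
(a) W=rho_obj*g*V=817*9.81*0.022=176.3 N; F_B(max)=rho*g*V=1025*9.81*0.022=221.2 N
(b) Floating fraction=rho_obj/rho=817/1025=0.797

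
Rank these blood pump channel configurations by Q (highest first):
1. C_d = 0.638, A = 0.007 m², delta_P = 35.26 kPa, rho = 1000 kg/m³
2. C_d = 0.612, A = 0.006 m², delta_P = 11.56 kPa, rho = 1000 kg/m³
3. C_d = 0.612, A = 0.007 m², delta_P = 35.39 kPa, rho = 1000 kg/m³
Case 1: Q = 37.5 L/s
Case 2: Q = 17.66 L/s
Case 3: Q = 36.04 L/s
Ranking (highest first): 1, 3, 2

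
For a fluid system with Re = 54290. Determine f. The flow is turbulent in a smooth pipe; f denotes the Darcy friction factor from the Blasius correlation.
Formula: f = \frac{0.316}{Re^{0.25}}
f = 0.316/54290^0.25 = 0.0207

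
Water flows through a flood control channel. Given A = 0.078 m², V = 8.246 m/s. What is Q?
Formula: Q = A V
Q = 0.078·8.246·1000 = 643.2 L/s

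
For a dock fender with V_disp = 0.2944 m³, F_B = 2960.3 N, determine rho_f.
Formula: F_B = \rho_f g V_{disp}
Substituting knowns: 2960.3 = rho_f·9.81·0.2944
Solving for rho_f: rho_f = 2960.3/(9.81·0.2944) = 1025 kg/m³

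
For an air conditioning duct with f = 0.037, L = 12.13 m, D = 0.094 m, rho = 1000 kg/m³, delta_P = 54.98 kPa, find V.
Formula: \Delta P = f \frac{L}{D} \frac{\rho V^2}{2}
Substituting knowns: 54.98 = 0.037·(12.13/0.094)·0.5·1000·V²/1000
Solving for V: V = √((54.98·1000)/(0.037·(12.13/0.094)·0.5·1000)) = 4.799 m/s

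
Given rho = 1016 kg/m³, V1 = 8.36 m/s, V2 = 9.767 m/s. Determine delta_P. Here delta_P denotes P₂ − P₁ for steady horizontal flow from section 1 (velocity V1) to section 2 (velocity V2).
Formula: \Delta P = \frac{1}{2} \rho (V_1^2 - V_2^2)
delta_P = 0.5·1016·(8.36² − 9.767²)/1000 = -12.96 kPa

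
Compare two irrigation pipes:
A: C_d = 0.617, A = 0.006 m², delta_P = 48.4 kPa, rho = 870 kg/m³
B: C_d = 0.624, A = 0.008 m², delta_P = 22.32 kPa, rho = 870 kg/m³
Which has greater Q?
Q(A) = 39.05 L/s, Q(B) = 35.76 L/s. Answer: A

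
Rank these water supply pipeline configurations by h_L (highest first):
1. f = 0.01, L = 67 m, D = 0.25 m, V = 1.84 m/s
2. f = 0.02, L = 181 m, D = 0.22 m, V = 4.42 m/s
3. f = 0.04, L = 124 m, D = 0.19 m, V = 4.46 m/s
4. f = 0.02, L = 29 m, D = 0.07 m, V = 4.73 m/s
Case 1: h_L = 0.4625 m
Case 2: h_L = 16.38 m
Case 3: h_L = 26.47 m
Case 4: h_L = 9.448 m
Ranking (highest first): 3, 2, 4, 1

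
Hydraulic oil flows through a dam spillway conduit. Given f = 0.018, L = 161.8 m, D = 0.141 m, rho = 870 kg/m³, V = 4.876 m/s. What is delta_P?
Formula: \Delta P = f \frac{L}{D} \frac{\rho V^2}{2}
delta_P = 0.018·(161.8/0.141)·0.5·870·4.876²/1000 = 213.6 kPa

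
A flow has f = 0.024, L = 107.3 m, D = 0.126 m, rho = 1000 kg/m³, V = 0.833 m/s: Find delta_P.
Formula: \Delta P = f \frac{L}{D} \frac{\rho V^2}{2}
delta_P = 0.024·(107.3/0.126)·0.5·1000·0.833²/1000 = 7.091 kPa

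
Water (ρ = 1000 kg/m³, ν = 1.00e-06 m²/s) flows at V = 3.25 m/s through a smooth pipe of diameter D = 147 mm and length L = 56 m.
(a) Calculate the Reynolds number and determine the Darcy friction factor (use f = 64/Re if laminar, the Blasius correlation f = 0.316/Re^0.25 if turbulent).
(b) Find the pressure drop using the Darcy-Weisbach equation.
(a) Re = V·D/ν = 3.25·0.147/1.00e-06 = 477750 → turbulent (Re > 4000); f = 0.316/Re^0.25 = 0.316/477750^0.25 = 0.01202 (Blasius is strictly valid for Re ≲ 1e5; used here as the smooth-pipe estimate the problem specifies)
(b) Darcy-Weisbach: ΔP = f·(L/D)·½ρV²/1000 = 0.01202·(56/0.147)·½·1000·3.25²/1000 = 24.18 kPa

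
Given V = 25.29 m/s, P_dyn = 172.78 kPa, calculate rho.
Formula: P_{dyn} = \frac{1}{2} \rho V^2
Substituting knowns: 172.78 = 0.5·rho·25.29²/1000
Solving for rho: rho = 2·(172.78·1000)/25.29² = 540.3 kg/m³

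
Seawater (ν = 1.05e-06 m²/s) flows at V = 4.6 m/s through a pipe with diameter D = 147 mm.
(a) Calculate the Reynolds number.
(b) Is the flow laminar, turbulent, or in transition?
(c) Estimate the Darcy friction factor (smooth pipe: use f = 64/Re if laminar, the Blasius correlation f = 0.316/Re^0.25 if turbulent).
(a) Re = V·D/ν = 4.6·0.147/1.05e-06 = 644000
(b) Flow regime: turbulent (Re > 4000)
(c) Friction factor: f = 0.316/Re^0.25 = 0.316/644000^0.25 = 0.01115 (Blasius is strictly valid for Re ≲ 1e5; used here as the smooth-pipe estimate the problem specifies)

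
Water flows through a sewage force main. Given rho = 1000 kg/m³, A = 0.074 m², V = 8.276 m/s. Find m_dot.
Formula: \dot{m} = \rho A V
m_dot = 1000·0.074·8.276 = 612.4 kg/s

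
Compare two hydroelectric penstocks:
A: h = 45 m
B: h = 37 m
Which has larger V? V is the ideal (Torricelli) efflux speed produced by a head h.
V(A) = 29.71 m/s, V(B) = 26.94 m/s. Answer: A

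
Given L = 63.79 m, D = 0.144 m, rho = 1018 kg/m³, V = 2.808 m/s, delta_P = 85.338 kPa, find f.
Formula: \Delta P = f \frac{L}{D} \frac{\rho V^2}{2}
Substituting knowns: 85.338 = f·(63.79/0.144)·0.5·1018·2.808²/1000
Solving for f: f = (85.338·1000)/((63.79/0.144)·0.5·1018·2.808²) = 0.048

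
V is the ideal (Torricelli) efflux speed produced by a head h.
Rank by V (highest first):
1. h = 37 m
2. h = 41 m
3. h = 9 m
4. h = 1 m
Case 1: V = 26.94 m/s
Case 2: V = 28.36 m/s
Case 3: V = 13.29 m/s
Case 4: V = 4.429 m/s
Ranking (highest first): 2, 1, 3, 4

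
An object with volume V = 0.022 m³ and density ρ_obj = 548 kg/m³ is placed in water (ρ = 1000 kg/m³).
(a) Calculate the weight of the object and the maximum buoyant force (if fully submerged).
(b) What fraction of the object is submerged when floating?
(a) W=rho_obj*g*V=548*9.81*0.022=118.3 N; F_B(max)=rho*g*V=1000*9.81*0.022=215.8 N
(b) Floating fraction=rho_obj/rho=548/1000=0.548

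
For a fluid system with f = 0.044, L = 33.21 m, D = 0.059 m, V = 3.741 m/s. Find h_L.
Formula: h_L = f \frac{L}{D} \frac{V^2}{2g}
h_L = 0.044·(33.21/0.059)·3.741²/(2·9.81) = 17.67 m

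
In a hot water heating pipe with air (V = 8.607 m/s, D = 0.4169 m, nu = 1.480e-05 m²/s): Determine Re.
Formula: Re = \frac{V D}{\nu}
Re = 8.607·0.4169/1.480e-05 = 242450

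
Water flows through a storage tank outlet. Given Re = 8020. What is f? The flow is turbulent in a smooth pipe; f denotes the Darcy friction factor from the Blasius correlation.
Formula: f = \frac{0.316}{Re^{0.25}}
f = 0.316/8020^0.25 = 0.03339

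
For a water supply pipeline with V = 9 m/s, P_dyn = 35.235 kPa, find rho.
Formula: P_{dyn} = \frac{1}{2} \rho V^2
Substituting knowns: 35.235 = 0.5·rho·9²/1000
Solving for rho: rho = 2·(35.235·1000)/9² = 870 kg/m³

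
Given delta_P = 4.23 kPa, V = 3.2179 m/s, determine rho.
Formula: V = \sqrt{\frac{2 \Delta P}{\rho}}
Substituting knowns: 3.2179 = √(2·(4.23·1000)/rho)
Solving for rho: rho = 2·(4.23·1000)/3.2179² = 817 kg/m³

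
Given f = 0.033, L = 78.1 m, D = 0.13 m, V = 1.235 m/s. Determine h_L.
Formula: h_L = f \frac{L}{D} \frac{V^2}{2g}
h_L = 0.033·(78.1/0.13)·1.235²/(2·9.81) = 1.541 m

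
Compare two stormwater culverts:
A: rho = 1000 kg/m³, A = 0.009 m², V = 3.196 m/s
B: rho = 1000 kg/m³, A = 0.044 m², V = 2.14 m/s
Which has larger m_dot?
m_dot(A) = 28.76 kg/s, m_dot(B) = 94.16 kg/s. Answer: B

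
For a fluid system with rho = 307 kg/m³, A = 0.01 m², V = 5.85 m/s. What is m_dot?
Formula: \dot{m} = \rho A V
m_dot = 307·0.01·5.85 = 17.96 kg/s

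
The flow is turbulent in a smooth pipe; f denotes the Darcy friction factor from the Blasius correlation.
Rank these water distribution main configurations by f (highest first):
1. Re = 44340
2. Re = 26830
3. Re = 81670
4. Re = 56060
Case 1: f = 0.02178
Case 2: f = 0.02469
Case 3: f = 0.01869
Case 4: f = 0.02054
Ranking (highest first): 2, 1, 4, 3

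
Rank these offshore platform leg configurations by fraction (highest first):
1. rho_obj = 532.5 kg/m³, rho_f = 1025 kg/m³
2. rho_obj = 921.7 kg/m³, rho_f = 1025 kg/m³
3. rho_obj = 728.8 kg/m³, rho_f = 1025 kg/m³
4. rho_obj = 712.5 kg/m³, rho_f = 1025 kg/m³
Case 1: fraction = 0.5195
Case 2: fraction = 0.8992
Case 3: fraction = 0.711
Case 4: fraction = 0.6951
Ranking (highest first): 2, 3, 4, 1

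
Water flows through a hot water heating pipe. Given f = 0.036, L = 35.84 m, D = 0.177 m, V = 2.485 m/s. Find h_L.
Formula: h_L = f \frac{L}{D} \frac{V^2}{2g}
h_L = 0.036·(35.84/0.177)·2.485²/(2·9.81) = 2.294 m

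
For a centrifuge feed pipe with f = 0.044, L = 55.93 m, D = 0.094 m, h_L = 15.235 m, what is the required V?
Formula: h_L = f \frac{L}{D} \frac{V^2}{2g}
Substituting knowns: 15.235 = 0.044·(55.93/0.094)·V²/(2·9.81)
Solving for V: V = √(15.235·2·9.81/(0.044·(55.93/0.094))) = 3.379 m/s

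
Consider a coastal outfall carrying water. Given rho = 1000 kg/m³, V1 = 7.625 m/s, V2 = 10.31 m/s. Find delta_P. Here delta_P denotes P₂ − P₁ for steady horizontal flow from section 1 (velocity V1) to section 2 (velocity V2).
Formula: \Delta P = \frac{1}{2} \rho (V_1^2 - V_2^2)
delta_P = 0.5·1000·(7.625² − 10.31²)/1000 = -24.08 kPa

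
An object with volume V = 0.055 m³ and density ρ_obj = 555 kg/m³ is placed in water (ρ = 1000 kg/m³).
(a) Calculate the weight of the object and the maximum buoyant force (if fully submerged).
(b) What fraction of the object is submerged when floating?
(a) W=rho_obj*g*V=555*9.81*0.055=299.5 N; F_B(max)=rho*g*V=1000*9.81*0.055=539.5 N
(b) Floating fraction=rho_obj/rho=555/1000=0.555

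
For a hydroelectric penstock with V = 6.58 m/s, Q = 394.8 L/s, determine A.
Formula: Q = A V
Substituting knowns: 394.8 = A·6.58·1000
Solving for A: A = (394.8/1000)/6.58 = 0.06 m²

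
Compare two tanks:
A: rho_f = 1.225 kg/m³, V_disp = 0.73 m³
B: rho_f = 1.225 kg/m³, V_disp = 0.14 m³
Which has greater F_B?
F_B(A) = 8.773 N, F_B(B) = 1.682 N. Answer: A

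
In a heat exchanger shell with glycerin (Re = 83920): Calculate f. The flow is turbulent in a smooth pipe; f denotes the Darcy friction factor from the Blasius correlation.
Formula: f = \frac{0.316}{Re^{0.25}}
f = 0.316/83920^0.25 = 0.01857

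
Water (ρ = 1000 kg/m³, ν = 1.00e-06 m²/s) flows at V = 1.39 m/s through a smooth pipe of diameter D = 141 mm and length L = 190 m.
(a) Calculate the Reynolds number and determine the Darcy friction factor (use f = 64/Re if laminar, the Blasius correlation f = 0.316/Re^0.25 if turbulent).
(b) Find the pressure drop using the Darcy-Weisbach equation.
(a) Re = V·D/ν = 1.39·0.141/1.00e-06 = 195990 → turbulent (Re > 4000); f = 0.316/Re^0.25 = 0.316/195990^0.25 = 0.015019 (Blasius is strictly valid for Re ≲ 1e5; used here as the smooth-pipe estimate the problem specifies)
(b) Darcy-Weisbach: ΔP = f·(L/D)·½ρV²/1000 = 0.015019·(190/0.141)·½·1000·1.39²/1000 = 19.55 kPa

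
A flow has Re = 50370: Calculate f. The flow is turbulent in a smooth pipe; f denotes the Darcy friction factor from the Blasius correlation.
Formula: f = \frac{0.316}{Re^{0.25}}
f = 0.316/50370^0.25 = 0.02109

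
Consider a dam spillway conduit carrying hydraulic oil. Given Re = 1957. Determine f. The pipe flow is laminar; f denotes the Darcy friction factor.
Formula: f = \frac{64}{Re}
f = 64/1957 = 0.0327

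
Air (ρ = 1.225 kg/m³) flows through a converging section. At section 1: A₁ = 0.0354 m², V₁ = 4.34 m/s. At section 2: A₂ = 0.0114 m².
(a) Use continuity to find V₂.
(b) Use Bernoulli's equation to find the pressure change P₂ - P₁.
(a) Continuity: A₁V₁=A₂V₂ -> V₂=A₁V₁/A₂=0.0354*4.34/0.0114=13.48 m/s
(b) Bernoulli: P₂-P₁=0.5*rho*(V₁^2-V₂^2)/1000=0.5*1.225*(4.34^2-13.48^2)/1000=-0.09976 kPa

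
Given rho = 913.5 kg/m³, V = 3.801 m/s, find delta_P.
Formula: V = \sqrt{\frac{2 \Delta P}{\rho}}
Substituting knowns: 3.801 = √(2·(delta_P·1000)/913.5)
Solving for delta_P: delta_P = 3.801²·913.5/2/1000 = 6.599 kPa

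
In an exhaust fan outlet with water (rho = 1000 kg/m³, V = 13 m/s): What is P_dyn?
Formula: P_{dyn} = \frac{1}{2} \rho V^2
P_dyn = 0.5·1000·13²/1000 = 84.5 kPa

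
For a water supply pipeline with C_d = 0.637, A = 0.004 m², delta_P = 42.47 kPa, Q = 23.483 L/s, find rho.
Formula: Q = C_d A \sqrt{\frac{2 \Delta P}{\rho}}
Substituting knowns: 23.483 = 0.637·0.004·√(2·(42.47·1000)/rho)·1000
Solving for rho: rho = 2·(42.47·1000)/((23.483/1000)/(0.637·0.004))² = 1000 kg/m³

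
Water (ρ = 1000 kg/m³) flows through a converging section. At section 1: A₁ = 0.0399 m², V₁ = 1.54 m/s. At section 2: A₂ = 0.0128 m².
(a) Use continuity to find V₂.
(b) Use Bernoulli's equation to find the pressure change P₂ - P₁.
(a) Continuity: A₁V₁=A₂V₂ -> V₂=A₁V₁/A₂=0.0399*1.54/0.0128=4.80 m/s
(b) Bernoulli: P₂-P₁=0.5*rho*(V₁^2-V₂^2)/1000=0.5*1000*(1.54^2-4.80^2)/1000=-10.33 kPa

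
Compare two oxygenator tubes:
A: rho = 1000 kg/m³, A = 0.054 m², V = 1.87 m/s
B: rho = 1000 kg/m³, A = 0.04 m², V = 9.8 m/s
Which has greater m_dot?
m_dot(A) = 101 kg/s, m_dot(B) = 392 kg/s. Answer: B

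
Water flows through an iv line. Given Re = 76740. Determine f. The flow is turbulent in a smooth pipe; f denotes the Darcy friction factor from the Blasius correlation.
Formula: f = \frac{0.316}{Re^{0.25}}
f = 0.316/76740^0.25 = 0.01899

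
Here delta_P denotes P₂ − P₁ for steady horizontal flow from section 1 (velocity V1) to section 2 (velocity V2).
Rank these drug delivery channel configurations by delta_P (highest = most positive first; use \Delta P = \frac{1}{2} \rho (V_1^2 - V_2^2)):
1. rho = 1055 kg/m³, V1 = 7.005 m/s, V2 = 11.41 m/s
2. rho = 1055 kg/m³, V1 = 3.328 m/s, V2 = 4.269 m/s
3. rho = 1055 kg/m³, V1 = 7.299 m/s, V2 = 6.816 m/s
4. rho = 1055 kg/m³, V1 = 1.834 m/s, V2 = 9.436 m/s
Case 1: delta_P = -42.79 kPa
Case 2: delta_P = -3.771 kPa
Case 3: delta_P = 3.596 kPa
Case 4: delta_P = -45.19 kPa
Ranking (highest first): 3, 2, 1, 4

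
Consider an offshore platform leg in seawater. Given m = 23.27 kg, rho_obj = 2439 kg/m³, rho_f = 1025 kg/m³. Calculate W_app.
Formula: W_{app} = mg\left(1 - \frac{\rho_f}{\rho_{obj}}\right)
W_app = 23.27·9.81·(1 − 1025/2439) = 132.3 N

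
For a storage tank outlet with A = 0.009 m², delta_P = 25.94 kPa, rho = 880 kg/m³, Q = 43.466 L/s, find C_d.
Formula: Q = C_d A \sqrt{\frac{2 \Delta P}{\rho}}
Substituting knowns: 43.466 = C_d·0.009·√(2·(25.94·1000)/880)·1000
Solving for C_d: C_d = (43.466/1000)/(0.009·√(2·(25.94·1000)/880)) = 0.629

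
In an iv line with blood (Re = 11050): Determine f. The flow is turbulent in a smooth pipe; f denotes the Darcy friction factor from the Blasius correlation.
Formula: f = \frac{0.316}{Re^{0.25}}
f = 0.316/11050^0.25 = 0.03082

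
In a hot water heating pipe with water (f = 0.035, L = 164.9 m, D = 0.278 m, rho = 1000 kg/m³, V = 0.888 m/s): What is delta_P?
Formula: \Delta P = f \frac{L}{D} \frac{\rho V^2}{2}
delta_P = 0.035·(164.9/0.278)·0.5·1000·0.888²/1000 = 8.185 kPa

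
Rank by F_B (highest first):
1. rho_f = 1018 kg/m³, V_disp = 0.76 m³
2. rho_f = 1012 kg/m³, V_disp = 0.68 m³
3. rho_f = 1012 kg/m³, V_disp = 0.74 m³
Case 1: F_B = 7590 N
Case 2: F_B = 6751 N
Case 3: F_B = 7347 N
Ranking (highest first): 1, 3, 2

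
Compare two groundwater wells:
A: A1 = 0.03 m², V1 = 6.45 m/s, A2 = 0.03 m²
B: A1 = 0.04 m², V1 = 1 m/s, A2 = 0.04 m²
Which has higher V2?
V2(A) = 6.45 m/s, V2(B) = 1 m/s. Answer: A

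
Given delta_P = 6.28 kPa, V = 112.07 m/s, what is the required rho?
Formula: V = \sqrt{\frac{2 \Delta P}{\rho}}
Substituting knowns: 112.07 = √(2·(6.28·1000)/rho)
Solving for rho: rho = 2·(6.28·1000)/112.07² = 1 kg/m³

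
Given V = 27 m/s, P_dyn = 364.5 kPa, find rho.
Formula: P_{dyn} = \frac{1}{2} \rho V^2
Substituting knowns: 364.5 = 0.5·rho·27²/1000
Solving for rho: rho = 2·(364.5·1000)/27² = 1000 kg/m³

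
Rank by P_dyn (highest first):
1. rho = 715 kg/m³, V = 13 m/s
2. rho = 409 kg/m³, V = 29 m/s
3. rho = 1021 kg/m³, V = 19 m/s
Case 1: P_dyn = 60.42 kPa
Case 2: P_dyn = 172 kPa
Case 3: P_dyn = 184.3 kPa
Ranking (highest first): 3, 2, 1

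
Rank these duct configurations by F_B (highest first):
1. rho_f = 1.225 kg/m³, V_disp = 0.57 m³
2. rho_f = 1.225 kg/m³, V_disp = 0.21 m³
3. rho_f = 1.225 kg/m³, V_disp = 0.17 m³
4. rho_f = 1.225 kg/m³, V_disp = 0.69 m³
Case 1: F_B = 6.85 N
Case 2: F_B = 2.524 N
Case 3: F_B = 2.043 N
Case 4: F_B = 8.292 N
Ranking (highest first): 4, 1, 2, 3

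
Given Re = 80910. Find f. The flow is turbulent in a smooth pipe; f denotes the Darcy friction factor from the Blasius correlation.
Formula: f = \frac{0.316}{Re^{0.25}}
f = 0.316/80910^0.25 = 0.01874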